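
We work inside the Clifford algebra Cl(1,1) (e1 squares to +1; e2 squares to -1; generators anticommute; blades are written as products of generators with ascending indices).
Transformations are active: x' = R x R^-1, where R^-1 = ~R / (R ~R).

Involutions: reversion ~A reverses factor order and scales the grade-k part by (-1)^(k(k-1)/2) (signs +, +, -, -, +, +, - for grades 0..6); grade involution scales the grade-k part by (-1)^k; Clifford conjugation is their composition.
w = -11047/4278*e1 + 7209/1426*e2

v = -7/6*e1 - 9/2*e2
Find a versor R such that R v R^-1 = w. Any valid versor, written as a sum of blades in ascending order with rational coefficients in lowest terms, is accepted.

Here q(v) = q(w) = -170/9; the classical choice R = v + w = -2673/713*e1 + 396/713*e2 then realises v -> w under the sandwich.
Answer: -2673/713*e1 + 396/713*e2


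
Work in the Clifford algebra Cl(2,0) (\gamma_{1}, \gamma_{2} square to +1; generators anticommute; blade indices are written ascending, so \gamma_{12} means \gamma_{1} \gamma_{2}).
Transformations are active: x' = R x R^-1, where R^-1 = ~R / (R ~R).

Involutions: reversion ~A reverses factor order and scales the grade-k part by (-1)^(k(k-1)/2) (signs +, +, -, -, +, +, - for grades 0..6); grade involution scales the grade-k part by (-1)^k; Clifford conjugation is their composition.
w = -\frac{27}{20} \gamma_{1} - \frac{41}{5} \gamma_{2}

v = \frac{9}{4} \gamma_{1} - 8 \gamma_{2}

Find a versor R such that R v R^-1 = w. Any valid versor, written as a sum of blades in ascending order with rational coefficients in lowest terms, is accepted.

Sketch: the shared square \frac{1105}{16} makes R = v + w = \frac{9}{10} \gamma_{1} - \frac{81}{5} \gamma_{2} the natural versor; its sandwich fixes that direction, negates (v - w)/2, and sends v to w.
Answer: \frac{9}{10} \gamma_{1} - \frac{81}{5} \gamma_{2}


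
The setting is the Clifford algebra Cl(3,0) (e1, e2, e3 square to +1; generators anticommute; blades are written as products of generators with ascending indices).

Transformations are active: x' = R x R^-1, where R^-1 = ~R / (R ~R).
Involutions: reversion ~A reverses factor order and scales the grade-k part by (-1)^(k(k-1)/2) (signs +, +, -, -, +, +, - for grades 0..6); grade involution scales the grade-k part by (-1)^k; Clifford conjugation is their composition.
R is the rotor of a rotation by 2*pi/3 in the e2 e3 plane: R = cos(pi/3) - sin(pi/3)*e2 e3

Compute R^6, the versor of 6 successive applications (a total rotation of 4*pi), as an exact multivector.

Half-angle bookkeeping: 6 applications in e2 e3 add up to rotor phase 6*pi/3 = 2*pi, so R^6 = cos(2*pi) - sin(2*pi)*e2 e3.
cos(2*pi) = 1 and sin(2*pi) = 0, so R^6 = 1. The total rotation 4*pi is 2 full turns, so every vector returns to itself, yet the rotor is +1, back on the identity sheet (an even number of 2*pi turns).
Answer: 1


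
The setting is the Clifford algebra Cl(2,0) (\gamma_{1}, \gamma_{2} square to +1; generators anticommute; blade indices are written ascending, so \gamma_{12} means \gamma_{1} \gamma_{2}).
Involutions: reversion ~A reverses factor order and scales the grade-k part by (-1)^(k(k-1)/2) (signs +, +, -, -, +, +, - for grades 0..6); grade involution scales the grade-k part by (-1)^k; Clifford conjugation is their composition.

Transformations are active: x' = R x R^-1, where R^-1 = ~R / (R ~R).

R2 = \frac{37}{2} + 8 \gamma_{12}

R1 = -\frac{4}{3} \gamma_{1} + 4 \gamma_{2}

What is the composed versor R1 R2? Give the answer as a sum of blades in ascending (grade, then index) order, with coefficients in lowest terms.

Distribute over the terms of R1 (each basis-blade product reordered to ascending indices, repeated generators contracted through their squares):
(-\frac{4}{3} \gamma_{1}) R2 = -\frac{74}{3} \gamma_{1} - \frac{32}{3} \gamma_{2}
(4 \gamma_{2}) R2 = -32 \gamma_{1} + 74 \gamma_{2}
Summing the partial products and collecting blades:
Answer: -\frac{170}{3} \gamma_{1} + \frac{190}{3} \gamma_{2}


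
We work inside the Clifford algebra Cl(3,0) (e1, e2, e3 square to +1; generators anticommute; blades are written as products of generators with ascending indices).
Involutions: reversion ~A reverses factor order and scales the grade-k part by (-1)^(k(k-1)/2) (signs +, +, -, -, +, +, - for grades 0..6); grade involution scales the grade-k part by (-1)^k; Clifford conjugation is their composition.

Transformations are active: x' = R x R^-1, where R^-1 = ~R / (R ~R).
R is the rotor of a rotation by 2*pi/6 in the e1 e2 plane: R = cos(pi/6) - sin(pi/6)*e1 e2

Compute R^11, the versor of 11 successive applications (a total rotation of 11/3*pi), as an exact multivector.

The rotor phase is half the rotation angle and phases add under composition, so 11 steps in the e1 e2 plane accumulate phase 11*(pi/6) = 11*pi/6: R^11 = cos(11*pi/6) - sin(11*pi/6)*e1 e2.
cos(11*pi/6) = sqrt(3)/2 and sin(11*pi/6) = -1/2, so R^11 = sqrt(3)/2 + 1/2*e1 e2. The net rotation is 5/3*pi (after discarding 1 full turn, each of which contributes a factor -1 to the rotor); the rotor keeps the half-angle phase exactly.
Answer: sqrt(3)/2 + 1/2*e1 e2


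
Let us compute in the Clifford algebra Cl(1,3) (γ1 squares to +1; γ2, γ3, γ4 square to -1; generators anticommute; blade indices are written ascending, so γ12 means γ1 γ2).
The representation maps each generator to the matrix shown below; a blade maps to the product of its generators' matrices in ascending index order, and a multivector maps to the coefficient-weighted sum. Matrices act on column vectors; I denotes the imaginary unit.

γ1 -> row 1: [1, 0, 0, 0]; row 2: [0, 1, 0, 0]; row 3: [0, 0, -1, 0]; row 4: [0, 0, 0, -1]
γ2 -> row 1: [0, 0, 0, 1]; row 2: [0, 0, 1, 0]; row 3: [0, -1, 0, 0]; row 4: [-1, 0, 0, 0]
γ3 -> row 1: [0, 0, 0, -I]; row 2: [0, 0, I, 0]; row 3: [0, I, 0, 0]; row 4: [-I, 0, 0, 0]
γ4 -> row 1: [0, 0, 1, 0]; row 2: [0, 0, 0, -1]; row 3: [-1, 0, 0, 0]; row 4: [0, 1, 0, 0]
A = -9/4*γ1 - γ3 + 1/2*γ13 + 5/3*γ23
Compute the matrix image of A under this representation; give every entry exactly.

Bivector images (products of the table entries): rho(γ13) = rho(γ1)rho(γ3) = row 1: [0, 0, 0, -I]; row 2: [0, 0, I, 0]; row 3: [0, -I, 0, 0]; row 4: [I, 0, 0, 0]; rho(γ23) = rho(γ2)rho(γ3) = row 1: [-I, 0, 0, 0]; row 2: [0, I, 0, 0]; row 3: [0, 0, -I, 0]; row 4: [0, 0, 0, I].
M = (-9/4)*rho(γ1) + (-1)*rho(γ3) + (1/2)*rho(γ13) + (5/3)*rho(γ23), summed entrywise:
Answer: row 1: [-9/4 - 5*I/3, 0, 0, I/2]; row 2: [0, -9/4 + 5*I/3, -I/2, 0]; row 3: [0, -3*I/2, 9/4 - 5*I/3, 0]; row 4: [3*I/2, 0, 0, 9/4 + 5*I/3]


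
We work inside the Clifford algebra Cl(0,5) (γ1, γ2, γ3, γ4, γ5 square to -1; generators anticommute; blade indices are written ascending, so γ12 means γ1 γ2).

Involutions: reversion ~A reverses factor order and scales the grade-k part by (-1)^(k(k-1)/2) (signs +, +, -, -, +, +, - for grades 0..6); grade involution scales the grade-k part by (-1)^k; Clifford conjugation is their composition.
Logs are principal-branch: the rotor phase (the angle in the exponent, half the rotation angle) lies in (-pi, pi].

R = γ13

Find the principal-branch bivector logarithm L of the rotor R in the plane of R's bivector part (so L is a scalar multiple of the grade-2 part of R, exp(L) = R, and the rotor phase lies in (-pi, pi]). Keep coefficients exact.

The scalar part of R is 0, which pins the rotor phase on the principal branch; dividing the bivector part by the sine of that phase recovers the unit plane, and L is the phase times that plane.
Concretely: cos(phase) = 0 gives phase = ±pi/2, and since phase/sin(phase) is even the sign is immaterial: L = (phase/sin(phase)) * <R>_2 = (pi/2) * <R>_2.
Answer: pi/2*γ13


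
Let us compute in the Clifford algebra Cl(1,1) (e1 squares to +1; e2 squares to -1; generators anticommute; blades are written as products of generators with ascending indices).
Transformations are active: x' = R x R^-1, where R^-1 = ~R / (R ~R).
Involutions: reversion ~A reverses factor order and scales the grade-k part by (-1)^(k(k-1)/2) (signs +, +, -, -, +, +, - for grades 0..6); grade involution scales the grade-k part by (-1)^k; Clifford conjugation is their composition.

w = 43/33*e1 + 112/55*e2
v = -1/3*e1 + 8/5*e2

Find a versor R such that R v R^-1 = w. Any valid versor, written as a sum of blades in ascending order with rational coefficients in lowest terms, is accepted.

Why this works: both vectors square to -551/225, so q(v) = q(w) and R = v + w = 32/33*e1 + 40/11*e2 carries v to w — its own direction survives, the complement (v - w)/2 flips.
Answer: 32/33*e1 + 40/11*e2


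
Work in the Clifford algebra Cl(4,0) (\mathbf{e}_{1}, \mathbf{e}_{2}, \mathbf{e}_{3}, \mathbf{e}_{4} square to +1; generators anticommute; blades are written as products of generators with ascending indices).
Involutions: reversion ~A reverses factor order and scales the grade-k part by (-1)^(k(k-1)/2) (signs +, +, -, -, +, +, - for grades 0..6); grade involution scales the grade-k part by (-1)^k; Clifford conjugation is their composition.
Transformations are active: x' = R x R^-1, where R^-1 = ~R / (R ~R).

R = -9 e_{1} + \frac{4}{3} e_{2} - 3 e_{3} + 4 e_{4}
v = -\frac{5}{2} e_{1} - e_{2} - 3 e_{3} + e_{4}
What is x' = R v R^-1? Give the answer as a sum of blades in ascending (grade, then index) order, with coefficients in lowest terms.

~R = -9 e_{1} + \frac{4}{3} e_{2} - 3 e_{3} + 4 e_{4}, and R ~R = \frac{970}{9}, so R^-1 = ~R / (\frac{970}{9}).
R v = \frac{205}{6} + \frac{37}{3} e_{1} e_{2} + \frac{39}{2} e_{1} e_{3} + e_{1} e_{4} - 7 e_{2} e_{3} + \frac{16}{3} e_{2} e_{4} + 9 e_{3} e_{4}
Answer: -\frac{311}{97} e_{1} + \frac{179}{97} e_{2} + \frac{213}{194} e_{3} + \frac{149}{97} e_{4}


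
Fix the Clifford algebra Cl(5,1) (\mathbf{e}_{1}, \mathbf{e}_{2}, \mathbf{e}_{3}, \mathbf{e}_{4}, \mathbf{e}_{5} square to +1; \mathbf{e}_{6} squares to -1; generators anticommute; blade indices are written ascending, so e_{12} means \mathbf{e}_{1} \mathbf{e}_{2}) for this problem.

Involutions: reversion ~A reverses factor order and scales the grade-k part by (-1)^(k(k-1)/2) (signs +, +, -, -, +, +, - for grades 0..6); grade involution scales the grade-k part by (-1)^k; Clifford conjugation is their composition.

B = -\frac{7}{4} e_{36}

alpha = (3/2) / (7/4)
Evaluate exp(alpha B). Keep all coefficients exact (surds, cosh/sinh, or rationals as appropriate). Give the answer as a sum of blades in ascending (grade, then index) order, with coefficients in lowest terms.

B^2 = (-\frac{7}{4})^2*(e_{36})^2 = \frac{49}{16}*(+1) = \frac{49}{16} (a basis 2-blade squares to minus the product of its generators' squares).
B^2 = \frac{49}{16} — hyperbolic case — the even/odd split gives cosh and sinh: l = \frac{7}{4}, alpha*l = \frac{3}{2}, so exp(alpha B) = cosh(\frac{3}{2}) + (sinh(\frac{3}{2})/(\frac{7}{4}))*B = \cosh{\left(\frac{3}{2} \right)} + (\frac{4 \sinh{\left(\frac{3}{2} \right)}}{7})*B.
Answer: \cosh{\left(\frac{3}{2} \right)} - \sinh{\left(\frac{3}{2} \right)} e_{36}


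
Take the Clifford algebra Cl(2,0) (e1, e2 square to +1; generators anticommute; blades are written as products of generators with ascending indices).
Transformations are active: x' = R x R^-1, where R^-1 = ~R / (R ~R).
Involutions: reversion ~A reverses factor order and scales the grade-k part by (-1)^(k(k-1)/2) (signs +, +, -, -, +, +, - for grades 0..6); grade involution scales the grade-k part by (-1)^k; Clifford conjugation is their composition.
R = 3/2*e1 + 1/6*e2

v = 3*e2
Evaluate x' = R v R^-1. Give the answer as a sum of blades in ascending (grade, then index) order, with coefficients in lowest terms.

~R = 3/2*e1 + 1/6*e2, and R ~R = 41/18, so R^-1 = ~R / (41/18).
R v = 1/2 + 9/2*e1 e2
Answer: 27/41*e1 - 120/41*e2


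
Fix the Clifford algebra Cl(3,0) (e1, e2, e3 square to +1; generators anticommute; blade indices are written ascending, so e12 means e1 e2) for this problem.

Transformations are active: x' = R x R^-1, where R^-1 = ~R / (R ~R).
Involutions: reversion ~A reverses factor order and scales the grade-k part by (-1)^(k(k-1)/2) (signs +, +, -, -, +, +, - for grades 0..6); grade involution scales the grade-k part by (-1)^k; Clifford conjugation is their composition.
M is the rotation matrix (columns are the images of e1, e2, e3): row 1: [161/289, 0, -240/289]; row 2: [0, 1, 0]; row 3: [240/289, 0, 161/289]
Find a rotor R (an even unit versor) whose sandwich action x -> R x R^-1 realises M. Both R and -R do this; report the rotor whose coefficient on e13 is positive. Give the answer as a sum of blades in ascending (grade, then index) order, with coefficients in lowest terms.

Method: write R = a + b12*e12 + b13*e13 + b23*e23 with a^2 + b12^2 + b13^2 + b23^2 = 1 (so R^-1 = ~R). Expanding the columns R e_j ~R gives tr M = 4a^2 - 1 and, from the antisymmetric part, M21 - M12 = -4a*b12, M13 - M31 = 4a*b13, M32 - M23 = -4a*b23.
Here tr M = 611/289, so a^2 = (1 + tr M)/4 = 225/289 and a = ±15/17. Taking a = 15/17: M21 - M12 = 0, M13 - M31 = -480/289, M32 - M23 = 0, giving b12 = 0, b13 = -8/17, b23 = 0, i.e. R = 15/17 - 8/17*e13.
Its e13 coefficient is negative, so report the other preimage -R.
Answer: -15/17 + 8/17*e13. Why the constraint matters: R and -R act identically through the sandwich — M has trace 611/289 either way — so only the sign condition on e13 picks one of the two preimages.


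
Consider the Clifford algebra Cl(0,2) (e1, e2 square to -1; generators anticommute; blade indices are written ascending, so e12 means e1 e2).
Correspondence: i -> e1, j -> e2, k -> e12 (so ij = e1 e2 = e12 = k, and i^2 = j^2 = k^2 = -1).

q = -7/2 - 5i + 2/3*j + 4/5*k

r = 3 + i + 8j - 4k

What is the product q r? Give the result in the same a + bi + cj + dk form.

In blades: q = -7/2 - 5*e1 + 2/3*e2 + 4/5*e12, r = 3 + e1 + 8*e2 - 4*e12.
Distribute q over r term by term (generator squares from the signature, products reordered to ascending indices): (-7/2)*r = -21/2 - 7/2*e1 - 28*e2 + 14*e12; (-5*e1)*r = 5 - 15*e1 - 20*e2 - 40*e12; (2/3*e2)*r = -16/3 - 8/3*e1 + 2*e2 - 2/3*e12; (4/5*e12)*r = 16/5 - 32/5*e1 + 4/5*e2 + 12/5*e12.
Sum: -229/30 - 827/30*e1 - 226/5*e2 - 364/15*e12; translating back through the correspondence:
Answer: -229/30 - 827/30*i - 226/5*j - 364/15*k


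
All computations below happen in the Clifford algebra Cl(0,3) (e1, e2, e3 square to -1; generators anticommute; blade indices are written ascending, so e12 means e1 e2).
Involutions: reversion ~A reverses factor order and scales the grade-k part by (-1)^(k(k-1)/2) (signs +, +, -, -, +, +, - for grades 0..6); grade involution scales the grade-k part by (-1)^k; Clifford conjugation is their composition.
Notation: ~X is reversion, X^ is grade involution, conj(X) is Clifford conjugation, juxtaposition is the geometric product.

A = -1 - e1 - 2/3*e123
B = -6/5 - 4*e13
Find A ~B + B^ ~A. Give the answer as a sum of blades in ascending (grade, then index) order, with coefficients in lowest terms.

first term: 6/5 + 6/5*e1 - 8/3*e2 + 4*e3 - 4*e13 + 4/5*e123
second term: 6/5 + 6/5*e1 - 8/3*e2 + 4*e3 + 4*e13 - 4/5*e123
Answer: 12/5 + 12/5*e1 - 16/3*e2 + 8*e3


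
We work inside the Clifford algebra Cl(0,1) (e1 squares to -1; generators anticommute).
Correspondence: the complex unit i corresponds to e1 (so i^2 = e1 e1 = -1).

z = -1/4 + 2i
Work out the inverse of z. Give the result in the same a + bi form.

In blades: z = -1/4 + 2*e1.
With qbar = -1/4 - 2*e1 (scalar fixed, mapped units negated), z qbar = 65/16 (the sum of squared coefficients), so z^-1 = qbar / (65/16) = -4/65 - 32/65*e1; translating back:
Answer: -4/65 - 32/65*i


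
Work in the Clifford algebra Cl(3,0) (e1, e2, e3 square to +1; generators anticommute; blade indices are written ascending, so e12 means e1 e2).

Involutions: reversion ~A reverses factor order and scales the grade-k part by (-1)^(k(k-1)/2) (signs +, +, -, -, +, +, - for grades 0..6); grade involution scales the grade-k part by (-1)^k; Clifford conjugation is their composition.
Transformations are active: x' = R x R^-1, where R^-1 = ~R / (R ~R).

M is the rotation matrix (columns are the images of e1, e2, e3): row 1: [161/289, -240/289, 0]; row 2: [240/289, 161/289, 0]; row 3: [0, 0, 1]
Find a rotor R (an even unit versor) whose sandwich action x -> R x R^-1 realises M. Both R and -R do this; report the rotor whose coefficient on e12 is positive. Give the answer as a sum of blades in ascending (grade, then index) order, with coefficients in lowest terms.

Method: write R = a + b12*e12 + b13*e13 + b23*e23 with a^2 + b12^2 + b13^2 + b23^2 = 1 (so R^-1 = ~R). Expanding the columns R e_j ~R gives tr M = 4a^2 - 1 and, from the antisymmetric part, M21 - M12 = -4a*b12, M13 - M31 = 4a*b13, M32 - M23 = -4a*b23.
Here tr M = 611/289, so a^2 = (1 + tr M)/4 = 225/289 and a = ±15/17. Taking a = 15/17: M21 - M12 = 480/289, M13 - M31 = 0, M32 - M23 = 0, giving b12 = -8/17, b13 = 0, b23 = 0, i.e. R = 15/17 - 8/17*e12.
Its e12 coefficient is negative, so report the other preimage -R.
Answer: -15/17 + 8/17*e12. Key observation: the double cover Spin(3) -> SO(3) sends R and -R to the same matrix (trace 611/289 here), so the stated sign of the e12 coefficient is what selects one sheet.


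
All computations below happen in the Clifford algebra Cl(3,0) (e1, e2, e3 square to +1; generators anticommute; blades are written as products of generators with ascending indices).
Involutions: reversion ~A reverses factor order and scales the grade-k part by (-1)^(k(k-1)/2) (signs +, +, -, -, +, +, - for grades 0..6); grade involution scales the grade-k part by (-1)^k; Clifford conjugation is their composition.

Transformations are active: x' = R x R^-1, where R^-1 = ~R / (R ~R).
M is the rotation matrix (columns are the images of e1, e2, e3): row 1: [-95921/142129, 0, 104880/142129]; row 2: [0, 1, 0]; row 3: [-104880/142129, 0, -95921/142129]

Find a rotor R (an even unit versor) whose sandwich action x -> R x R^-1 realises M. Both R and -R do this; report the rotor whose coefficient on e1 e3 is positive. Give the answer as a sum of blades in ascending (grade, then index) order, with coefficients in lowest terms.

Method: write R = a + b12*e1 e2 + b13*e1 e3 + b23*e2 e3 with a^2 + b12^2 + b13^2 + b23^2 = 1 (so R^-1 = ~R). Expanding the columns R e_j ~R gives tr M = 4a^2 - 1 and, from the antisymmetric part, M21 - M12 = -4a*b12, M13 - M31 = 4a*b13, M32 - M23 = -4a*b23.
Here tr M = -49713/142129, so a^2 = (1 + tr M)/4 = 23104/142129 and a = ±152/377. Taking a = 152/377: M21 - M12 = 0, M13 - M31 = 209760/142129, M32 - M23 = 0, giving b12 = 0, b13 = 345/377, b23 = 0, i.e. R = 152/377 + 345/377*e1 e3.
Its e1 e3 coefficient is already positive.
Answer: 152/377 + 345/377*e1 e3. Sheet selection: the two-to-one cover makes ±R indistinguishable at the matrix level (trace -49713/142129), so uniqueness comes from the required sign on e1 e3.


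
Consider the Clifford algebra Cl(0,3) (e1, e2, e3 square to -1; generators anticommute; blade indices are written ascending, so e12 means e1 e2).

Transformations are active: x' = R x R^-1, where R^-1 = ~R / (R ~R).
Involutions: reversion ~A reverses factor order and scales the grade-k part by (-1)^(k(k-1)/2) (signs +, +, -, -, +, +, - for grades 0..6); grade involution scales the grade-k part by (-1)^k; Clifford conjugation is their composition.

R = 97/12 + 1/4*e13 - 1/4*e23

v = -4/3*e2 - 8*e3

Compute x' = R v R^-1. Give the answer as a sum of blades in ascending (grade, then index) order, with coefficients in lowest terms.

~R = 97/12 - 1/4*e13 + 1/4*e23, and R ~R = 9427/144, so R^-1 = ~R / (9427/144).
R v = 2*e1 - 115/9*e2 - 193/3*e3 + 1/3*e123
Answer: 4632/9427*e1 - 51604/28281*e2 - 74352/9427*e3


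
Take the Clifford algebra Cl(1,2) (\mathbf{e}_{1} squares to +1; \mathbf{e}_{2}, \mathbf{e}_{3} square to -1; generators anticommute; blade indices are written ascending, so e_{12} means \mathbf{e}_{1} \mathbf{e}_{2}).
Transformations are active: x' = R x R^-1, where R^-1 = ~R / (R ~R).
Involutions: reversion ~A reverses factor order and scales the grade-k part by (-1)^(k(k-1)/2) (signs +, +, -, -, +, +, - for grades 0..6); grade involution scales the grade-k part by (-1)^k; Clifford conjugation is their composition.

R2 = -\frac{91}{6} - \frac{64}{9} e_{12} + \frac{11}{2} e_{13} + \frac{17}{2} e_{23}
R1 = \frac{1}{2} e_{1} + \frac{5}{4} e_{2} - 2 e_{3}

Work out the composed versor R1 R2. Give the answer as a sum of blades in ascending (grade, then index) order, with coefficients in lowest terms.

Distribute over the terms of R1 (each basis-blade product reordered to ascending indices, repeated generators contracted through their squares):
(\frac{1}{2} e_{1}) R2 = -\frac{91}{12} e_{1} - \frac{32}{9} e_{2} + \frac{11}{4} e_{3} + \frac{17}{4} e_{123}
(\frac{5}{4} e_{2}) R2 = -\frac{80}{9} e_{1} - \frac{455}{24} e_{2} - \frac{85}{8} e_{3} - \frac{55}{8} e_{123}
(-2 e_{3}) R2 = -11 e_{1} - 17 e_{2} + \frac{91}{3} e_{3} + \frac{128}{9} e_{123}
Summing the partial products and collecting blades:
Answer: -\frac{989}{36} e_{1} - \frac{2845}{72} e_{2} + \frac{539}{24} e_{3} + \frac{835}{72} e_{123}


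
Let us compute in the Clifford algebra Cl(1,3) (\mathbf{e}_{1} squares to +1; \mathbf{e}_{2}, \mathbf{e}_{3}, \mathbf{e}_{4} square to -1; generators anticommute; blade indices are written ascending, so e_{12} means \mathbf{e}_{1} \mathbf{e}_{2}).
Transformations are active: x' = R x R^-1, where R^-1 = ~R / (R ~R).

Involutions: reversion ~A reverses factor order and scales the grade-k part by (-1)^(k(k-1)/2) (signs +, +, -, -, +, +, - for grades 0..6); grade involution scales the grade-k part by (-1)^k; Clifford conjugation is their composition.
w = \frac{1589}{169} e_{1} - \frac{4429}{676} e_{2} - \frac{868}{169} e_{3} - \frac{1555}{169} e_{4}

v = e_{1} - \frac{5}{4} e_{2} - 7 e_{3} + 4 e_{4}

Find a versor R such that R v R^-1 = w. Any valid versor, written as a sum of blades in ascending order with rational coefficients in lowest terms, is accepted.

Since q(v) = q(w) = -\frac{1049}{16}, the sum R = v + w = \frac{1758}{169} e_{1} - \frac{2637}{338} e_{2} - \frac{2051}{169} e_{3} - \frac{879}{169} e_{4} does the job whenever invertible.
Answer: \frac{1758}{169} e_{1} - \frac{2637}{338} e_{2} - \frac{2051}{169} e_{3} - \frac{879}{169} e_{4}


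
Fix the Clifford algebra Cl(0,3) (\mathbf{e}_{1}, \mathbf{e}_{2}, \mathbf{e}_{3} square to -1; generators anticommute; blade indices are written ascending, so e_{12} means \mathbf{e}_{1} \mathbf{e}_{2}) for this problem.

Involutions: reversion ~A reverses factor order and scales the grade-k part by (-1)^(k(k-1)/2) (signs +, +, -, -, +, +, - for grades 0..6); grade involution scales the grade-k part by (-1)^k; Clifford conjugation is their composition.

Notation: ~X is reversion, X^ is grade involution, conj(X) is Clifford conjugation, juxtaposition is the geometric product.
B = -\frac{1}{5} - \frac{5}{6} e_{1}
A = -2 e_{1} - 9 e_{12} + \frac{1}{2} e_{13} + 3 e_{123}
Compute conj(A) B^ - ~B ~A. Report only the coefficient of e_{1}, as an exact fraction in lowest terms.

first term: -\frac{5}{3} - \frac{2}{5} e_{1} + \frac{15}{2} e_{2} - \frac{5}{12} e_{3} - \frac{9}{5} e_{12} + \frac{1}{10} e_{13} - \frac{5}{2} e_{23} - \frac{3}{5} e_{123}
second term: -\frac{5}{3} + \frac{2}{5} e_{1} + \frac{15}{2} e_{2} - \frac{5}{12} e_{3} - \frac{9}{5} e_{12} + \frac{1}{10} e_{13} - \frac{5}{2} e_{23} + \frac{3}{5} e_{123}
Answer: -\frac{4}{5}


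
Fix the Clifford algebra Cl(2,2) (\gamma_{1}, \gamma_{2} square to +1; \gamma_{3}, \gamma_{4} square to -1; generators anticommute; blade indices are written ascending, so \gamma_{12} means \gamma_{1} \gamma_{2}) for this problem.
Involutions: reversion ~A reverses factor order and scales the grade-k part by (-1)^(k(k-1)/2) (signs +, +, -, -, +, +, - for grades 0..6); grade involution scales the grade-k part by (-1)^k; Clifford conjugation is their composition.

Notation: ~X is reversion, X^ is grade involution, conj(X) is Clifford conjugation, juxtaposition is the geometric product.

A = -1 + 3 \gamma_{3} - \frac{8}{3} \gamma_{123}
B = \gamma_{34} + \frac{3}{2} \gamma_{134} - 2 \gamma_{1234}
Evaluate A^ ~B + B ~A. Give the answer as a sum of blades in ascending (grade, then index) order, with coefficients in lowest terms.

first term: -\frac{25}{3} \gamma_{4} + \frac{9}{2} \gamma_{14} + 4 \gamma_{24} + \gamma_{34} - \frac{10}{3} \gamma_{124} + \frac{3}{2} \gamma_{134} + 2 \gamma_{1234}
second term: \frac{25}{3} \gamma_{4} + \frac{9}{2} \gamma_{14} + 4 \gamma_{24} - \gamma_{34} - \frac{10}{3} \gamma_{124} - \frac{3}{2} \gamma_{134} + 2 \gamma_{1234}
Answer: 9 \gamma_{14} + 8 \gamma_{24} - \frac{20}{3} \gamma_{124} + 4 \gamma_{1234}


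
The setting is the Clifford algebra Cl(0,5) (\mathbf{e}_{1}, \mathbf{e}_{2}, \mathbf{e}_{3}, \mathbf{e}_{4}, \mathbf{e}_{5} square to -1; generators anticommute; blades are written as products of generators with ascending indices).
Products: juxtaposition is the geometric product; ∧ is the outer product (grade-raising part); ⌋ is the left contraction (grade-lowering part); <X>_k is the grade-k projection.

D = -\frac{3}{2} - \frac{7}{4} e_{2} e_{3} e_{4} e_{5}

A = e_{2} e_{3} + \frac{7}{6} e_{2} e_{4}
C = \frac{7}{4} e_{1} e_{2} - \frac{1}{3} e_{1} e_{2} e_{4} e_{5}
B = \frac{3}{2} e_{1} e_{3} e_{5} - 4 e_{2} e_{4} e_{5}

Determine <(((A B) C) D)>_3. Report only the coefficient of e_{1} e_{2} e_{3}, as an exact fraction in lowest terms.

step 1: \frac{14}{3} e_{5} - \frac{3}{2} e_{1} e_{2} e_{5} - 4 e_{3} e_{4} e_{5} - \frac{7}{4} e_{1} e_{2} e_{3} e_{4} e_{5}
step 2: \frac{7}{12} e_{3} - \frac{1}{2} e_{4} + \frac{21}{8} e_{5} - \frac{4}{3} e_{1} e_{2} e_{3} - \frac{14}{9} e_{1} e_{2} e_{4} + \frac{49}{6} e_{1} e_{2} e_{5} + \frac{49}{16} e_{3} e_{4} e_{5} - 7 e_{1} e_{2} e_{3} e_{4} e_{5}
step 3: \frac{49}{4} e_{1} + \frac{343}{64} e_{2} - \frac{7}{8} e_{3} + \frac{3}{4} e_{4} - \frac{63}{16} e_{5} + 2 e_{1} e_{2} e_{3} + \frac{7}{3} e_{1} e_{2} e_{4} - \frac{49}{4} e_{1} e_{2} e_{5} + \frac{343}{24} e_{1} e_{3} e_{4} + \frac{49}{18} e_{1} e_{3} e_{5} - \frac{7}{3} e_{1} e_{4} e_{5} - \frac{147}{32} e_{2} e_{3} e_{4} - \frac{7}{8} e_{2} e_{3} e_{5} - \frac{49}{48} e_{2} e_{4} e_{5} - \frac{147}{32} e_{3} e_{4} e_{5} + \frac{21}{2} e_{1} e_{2} e_{3} e_{4} e_{5}
step 4: 2 e_{1} e_{2} e_{3} + \frac{7}{3} e_{1} e_{2} e_{4} - \frac{49}{4} e_{1} e_{2} e_{5} + \frac{343}{24} e_{1} e_{3} e_{4} + \frac{49}{18} e_{1} e_{3} e_{5} - \frac{7}{3} e_{1} e_{4} e_{5} - \frac{147}{32} e_{2} e_{3} e_{4} - \frac{7}{8} e_{2} e_{3} e_{5} - \frac{49}{48} e_{2} e_{4} e_{5} - \frac{147}{32} e_{3} e_{4} e_{5}
Answer: 2


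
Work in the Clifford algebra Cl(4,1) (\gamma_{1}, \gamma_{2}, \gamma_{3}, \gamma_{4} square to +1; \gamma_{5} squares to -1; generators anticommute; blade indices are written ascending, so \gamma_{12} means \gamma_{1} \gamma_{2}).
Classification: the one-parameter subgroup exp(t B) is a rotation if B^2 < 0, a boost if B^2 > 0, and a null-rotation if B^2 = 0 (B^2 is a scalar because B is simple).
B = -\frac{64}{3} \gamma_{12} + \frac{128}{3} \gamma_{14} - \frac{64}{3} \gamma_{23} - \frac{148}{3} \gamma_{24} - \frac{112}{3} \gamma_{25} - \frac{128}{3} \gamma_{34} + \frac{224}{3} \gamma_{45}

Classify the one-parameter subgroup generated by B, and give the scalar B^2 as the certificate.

B^2 term by term: the squares give (-\frac{64}{3})^2*(\gamma_{12})^2 + (\frac{128}{3})^2*(\gamma_{14})^2 + (-\frac{64}{3})^2*(\gamma_{23})^2 + (-\frac{148}{3})^2*(\gamma_{24})^2 + (-\frac{112}{3})^2*(\gamma_{25})^2 + (-\frac{128}{3})^2*(\gamma_{34})^2 + (\frac{224}{3})^2*(\gamma_{45})^2 = \frac{4096}{9}*(-1) + \frac{16384}{9}*(-1) + \frac{4096}{9}*(-1) + \frac{21904}{9}*(-1) + \frac{12544}{9}*(+1) + \frac{16384}{9}*(-1) + \frac{50176}{9}*(+1) = -16 (each basis 2-blade squares to minus the product of its generators' squares); cross terms between blades sharing an index anticommute and cancel; the commuting (index-disjoint) pairs give grade-4 terms 2*c*c'*(blade product), which cancel blade by blade — \gamma_{1234}: \frac{16384}{9} - \frac{16384}{9} = 0; \gamma_{1245}: -\frac{28672}{9} + \frac{28672}{9} = 0; \gamma_{2345}: -\frac{28672}{9} + \frac{28672}{9} = 0 — confirming B is simple. So B^2 = -16.
Answer: rotation, certificate B^2 = -16. Because -16 is invariant under every versor sandwich, the classification follows from its sign alone.


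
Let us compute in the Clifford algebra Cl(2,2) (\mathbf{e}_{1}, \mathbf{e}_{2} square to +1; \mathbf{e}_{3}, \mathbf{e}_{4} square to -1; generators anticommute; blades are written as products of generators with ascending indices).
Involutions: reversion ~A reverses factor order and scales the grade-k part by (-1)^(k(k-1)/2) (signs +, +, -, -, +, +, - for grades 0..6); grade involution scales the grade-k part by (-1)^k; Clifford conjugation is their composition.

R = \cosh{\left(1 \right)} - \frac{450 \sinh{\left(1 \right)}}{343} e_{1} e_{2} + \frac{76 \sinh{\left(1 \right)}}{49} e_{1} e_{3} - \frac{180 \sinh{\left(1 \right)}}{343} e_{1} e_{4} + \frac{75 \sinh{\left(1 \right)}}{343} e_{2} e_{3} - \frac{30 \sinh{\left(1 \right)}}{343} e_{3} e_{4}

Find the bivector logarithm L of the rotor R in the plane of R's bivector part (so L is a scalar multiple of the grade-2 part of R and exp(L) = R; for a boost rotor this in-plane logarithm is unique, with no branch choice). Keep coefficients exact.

The scalar part of R is \cosh{\left(1 \right)}, so cosh pins the rapidity up to sign — the sign comes from the bivector part; dividing that part by sinh of the rapidity yields the plane, and the in-plane L = rapidity * plane is unique because the two sign choices cancel.
Concretely: cosh(rapidity) = \cosh{\left(1 \right)} gives rapidity = ±1, and since rapidity/sinh(rapidity) is even the sign is immaterial: L = (rapidity/sinh(rapidity)) * <R>_2 = (\frac{1}{\sinh{\left(1 \right)}}) * <R>_2.
Answer: - \frac{450}{343} e_{1} e_{2} + \frac{76}{49} e_{1} e_{3} - \frac{180}{343} e_{1} e_{4} + \frac{75}{343} e_{2} e_{3} - \frac{30}{343} e_{3} e_{4}


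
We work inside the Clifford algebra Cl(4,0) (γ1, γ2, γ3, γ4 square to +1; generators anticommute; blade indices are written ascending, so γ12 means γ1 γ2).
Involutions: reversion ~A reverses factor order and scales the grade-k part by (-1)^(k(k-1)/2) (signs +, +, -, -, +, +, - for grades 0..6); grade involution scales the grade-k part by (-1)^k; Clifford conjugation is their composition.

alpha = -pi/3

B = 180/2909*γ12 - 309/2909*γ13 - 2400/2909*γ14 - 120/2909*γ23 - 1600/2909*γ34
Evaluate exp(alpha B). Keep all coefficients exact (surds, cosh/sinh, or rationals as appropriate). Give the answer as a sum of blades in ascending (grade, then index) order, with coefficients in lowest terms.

B^2 term by term: the squares give (180/2909)^2*(γ12)^2 + (-309/2909)^2*(γ13)^2 + (-2400/2909)^2*(γ14)^2 + (-120/2909)^2*(γ23)^2 + (-1600/2909)^2*(γ34)^2 = 32400/8462281*(-1) + 95481/8462281*(-1) + 5760000/8462281*(-1) + 14400/8462281*(-1) + 2560000/8462281*(-1) = -1 (each basis 2-blade squares to minus the product of its generators' squares); cross terms between blades sharing an index anticommute and cancel; the commuting (index-disjoint) pairs give grade-4 terms 2*c*c'*(blade product), which cancel blade by blade — γ1234: -576000/8462281 + 576000/8462281 = 0 — confirming B is simple. So B^2 = -1.
B^2 = -1 — the negative square puts this in the circular regime; l = 1, alpha*l = -pi/3, so exp(alpha B) = cos(-pi/3) + (sin(-pi/3)/1)*B = 1/2 + (-sqrt(3)/2)*B.
Answer: 1/2 - 90*sqrt(3)/2909*γ12 + 309*sqrt(3)/5818*γ13 + 1200*sqrt(3)/2909*γ14 + 60*sqrt(3)/2909*γ23 + 800*sqrt(3)/2909*γ34


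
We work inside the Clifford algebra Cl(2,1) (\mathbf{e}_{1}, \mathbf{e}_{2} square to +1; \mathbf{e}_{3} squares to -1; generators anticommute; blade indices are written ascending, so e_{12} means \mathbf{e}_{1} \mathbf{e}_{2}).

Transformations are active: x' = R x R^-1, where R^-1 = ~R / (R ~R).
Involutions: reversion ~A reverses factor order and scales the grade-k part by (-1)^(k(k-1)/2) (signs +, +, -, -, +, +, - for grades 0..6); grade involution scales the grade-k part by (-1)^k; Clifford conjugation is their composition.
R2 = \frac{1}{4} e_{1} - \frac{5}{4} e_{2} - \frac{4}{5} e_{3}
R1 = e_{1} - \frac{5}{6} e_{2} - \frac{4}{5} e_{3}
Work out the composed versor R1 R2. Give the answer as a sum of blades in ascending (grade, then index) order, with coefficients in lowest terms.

Distribute over the terms of R1 (each basis-blade product reordered to ascending indices, repeated generators contracted through their squares):
(e_{1}) R2 = \frac{1}{4} - \frac{5}{4} e_{12} - \frac{4}{5} e_{13}
(-\frac{5}{6} e_{2}) R2 = \frac{25}{24} + \frac{5}{24} e_{12} + \frac{2}{3} e_{23}
(-\frac{4}{5} e_{3}) R2 = -\frac{16}{25} + \frac{1}{5} e_{13} - e_{23}
Summing the partial products and collecting blades:
Answer: \frac{391}{600} - \frac{25}{24} e_{12} - \frac{3}{5} e_{13} - \frac{1}{3} e_{23}


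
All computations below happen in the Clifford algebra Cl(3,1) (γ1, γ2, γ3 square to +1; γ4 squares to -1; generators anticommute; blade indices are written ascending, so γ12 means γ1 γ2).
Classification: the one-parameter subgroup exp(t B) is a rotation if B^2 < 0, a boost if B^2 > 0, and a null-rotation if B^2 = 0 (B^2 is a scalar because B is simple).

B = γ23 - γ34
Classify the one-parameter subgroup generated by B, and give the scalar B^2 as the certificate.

B^2 term by term: the squares give (1)^2*(γ23)^2 + (-1)^2*(γ34)^2 = 1*(-1) + 1*(+1) = 0 (each basis 2-blade squares to minus the product of its generators' squares); cross terms between blades sharing an index anticommute and cancel. So B^2 = 0.
Answer: null-rotation, certificate B^2 = 0. The class reads off the invariant scalar 0 directly.


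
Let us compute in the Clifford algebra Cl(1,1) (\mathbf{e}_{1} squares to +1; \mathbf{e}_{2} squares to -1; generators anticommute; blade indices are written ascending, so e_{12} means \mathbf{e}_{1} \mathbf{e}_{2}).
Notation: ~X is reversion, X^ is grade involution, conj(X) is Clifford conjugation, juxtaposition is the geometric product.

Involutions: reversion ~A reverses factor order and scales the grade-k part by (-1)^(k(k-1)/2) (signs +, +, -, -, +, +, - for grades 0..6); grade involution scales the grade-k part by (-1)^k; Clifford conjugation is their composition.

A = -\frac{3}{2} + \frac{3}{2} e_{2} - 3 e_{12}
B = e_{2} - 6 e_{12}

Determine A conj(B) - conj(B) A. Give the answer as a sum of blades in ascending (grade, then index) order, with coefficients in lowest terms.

first term: -\frac{33}{2} + 6 e_{1} + \frac{3}{2} e_{2} - 9 e_{12}
second term: -\frac{33}{2} - 6 e_{1} + \frac{3}{2} e_{2} - 9 e_{12}
Answer: 12 e_{1}


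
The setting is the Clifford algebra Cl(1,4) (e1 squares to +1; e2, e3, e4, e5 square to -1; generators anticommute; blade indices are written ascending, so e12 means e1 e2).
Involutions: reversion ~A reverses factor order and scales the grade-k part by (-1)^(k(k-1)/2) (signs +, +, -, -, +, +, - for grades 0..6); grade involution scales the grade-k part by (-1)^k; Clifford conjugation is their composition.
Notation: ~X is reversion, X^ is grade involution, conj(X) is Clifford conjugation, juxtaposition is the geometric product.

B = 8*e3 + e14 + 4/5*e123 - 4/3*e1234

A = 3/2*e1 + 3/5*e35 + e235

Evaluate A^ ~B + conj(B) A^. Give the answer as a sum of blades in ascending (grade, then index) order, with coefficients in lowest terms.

first term: 3/2*e4 + 24/5*e5 - 12*e13 + 4/5*e15 + 6/5*e23 - 8*e25 - 12/25*e125 - 4/3*e145 + 2*e234 + 4/5*e1245 + 3/5*e1345 + e12345
second term: -3/2*e4 + 24/5*e5 - 12*e13 + 4/5*e15 - 6/5*e23 + 8*e25 - 12/25*e125 - 4/3*e145 - 2*e234 - 4/5*e1245 + 3/5*e1345 + e12345
Answer: 48/5*e5 - 24*e13 + 8/5*e15 - 24/25*e125 - 8/3*e145 + 6/5*e1345 + 2*e12345


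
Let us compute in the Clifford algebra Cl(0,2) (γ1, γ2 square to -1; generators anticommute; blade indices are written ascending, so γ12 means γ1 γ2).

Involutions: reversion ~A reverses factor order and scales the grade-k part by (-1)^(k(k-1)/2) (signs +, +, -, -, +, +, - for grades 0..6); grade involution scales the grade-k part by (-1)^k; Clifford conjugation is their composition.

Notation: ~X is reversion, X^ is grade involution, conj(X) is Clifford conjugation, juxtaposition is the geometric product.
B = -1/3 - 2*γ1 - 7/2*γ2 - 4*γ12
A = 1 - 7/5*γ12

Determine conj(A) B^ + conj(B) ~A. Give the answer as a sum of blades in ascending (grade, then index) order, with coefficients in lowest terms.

first term: 79/15 - 29/10*γ1 + 63/10*γ2 - 67/15*γ12
second term: -89/15 + 69/10*γ1 + 7/10*γ2 + 53/15*γ12
Answer: -2/3 + 4*γ1 + 7*γ2 - 14/15*γ12


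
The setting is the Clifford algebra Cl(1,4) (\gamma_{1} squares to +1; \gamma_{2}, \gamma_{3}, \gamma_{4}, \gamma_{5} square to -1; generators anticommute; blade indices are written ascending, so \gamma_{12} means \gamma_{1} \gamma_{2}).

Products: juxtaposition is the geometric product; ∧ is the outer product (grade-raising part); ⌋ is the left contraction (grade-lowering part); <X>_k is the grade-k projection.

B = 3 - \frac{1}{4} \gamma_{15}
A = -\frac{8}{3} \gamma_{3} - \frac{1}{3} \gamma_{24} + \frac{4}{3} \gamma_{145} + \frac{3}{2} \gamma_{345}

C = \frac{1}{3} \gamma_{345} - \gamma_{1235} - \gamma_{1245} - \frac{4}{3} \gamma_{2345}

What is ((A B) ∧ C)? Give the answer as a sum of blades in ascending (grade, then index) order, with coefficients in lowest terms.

step 1: -8 \gamma_{3} + \frac{1}{3} \gamma_{4} - \gamma_{24} - \frac{3}{8} \gamma_{134} - \frac{2}{3} \gamma_{135} + 4 \gamma_{145} + \frac{9}{2} \gamma_{345} + \frac{1}{12} \gamma_{1245}
step 2: \frac{25}{3} \gamma_{12345}
Answer: \frac{25}{3} \gamma_{12345}


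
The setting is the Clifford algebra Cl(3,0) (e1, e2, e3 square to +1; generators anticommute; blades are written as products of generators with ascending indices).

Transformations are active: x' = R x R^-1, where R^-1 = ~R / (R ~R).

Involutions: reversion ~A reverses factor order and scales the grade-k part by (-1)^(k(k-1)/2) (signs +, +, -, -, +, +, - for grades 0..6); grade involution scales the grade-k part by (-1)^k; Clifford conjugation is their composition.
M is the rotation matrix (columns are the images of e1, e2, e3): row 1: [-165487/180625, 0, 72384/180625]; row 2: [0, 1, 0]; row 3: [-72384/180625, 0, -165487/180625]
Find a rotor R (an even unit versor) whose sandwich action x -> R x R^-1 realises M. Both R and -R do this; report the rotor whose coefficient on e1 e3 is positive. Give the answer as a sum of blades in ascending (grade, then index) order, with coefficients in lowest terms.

Method: write R = a + b12*e1 e2 + b13*e1 e3 + b23*e2 e3 with a^2 + b12^2 + b13^2 + b23^2 = 1 (so R^-1 = ~R). Expanding the columns R e_j ~R gives tr M = 4a^2 - 1 and, from the antisymmetric part, M21 - M12 = -4a*b12, M13 - M31 = 4a*b13, M32 - M23 = -4a*b23.
Here tr M = -150349/180625, so a^2 = (1 + tr M)/4 = 7569/180625 and a = ±87/425. Taking a = 87/425: M21 - M12 = 0, M13 - M31 = 144768/180625, M32 - M23 = 0, giving b12 = 0, b13 = 416/425, b23 = 0, i.e. R = 87/425 + 416/425*e1 e3.
Its e1 e3 coefficient is already positive.
Answer: 87/425 + 416/425*e1 e3. Why the constraint matters: R and -R act identically through the sandwich — M has trace -150349/180625 either way — so only the sign condition on e1 e3 picks one of the two preimages.


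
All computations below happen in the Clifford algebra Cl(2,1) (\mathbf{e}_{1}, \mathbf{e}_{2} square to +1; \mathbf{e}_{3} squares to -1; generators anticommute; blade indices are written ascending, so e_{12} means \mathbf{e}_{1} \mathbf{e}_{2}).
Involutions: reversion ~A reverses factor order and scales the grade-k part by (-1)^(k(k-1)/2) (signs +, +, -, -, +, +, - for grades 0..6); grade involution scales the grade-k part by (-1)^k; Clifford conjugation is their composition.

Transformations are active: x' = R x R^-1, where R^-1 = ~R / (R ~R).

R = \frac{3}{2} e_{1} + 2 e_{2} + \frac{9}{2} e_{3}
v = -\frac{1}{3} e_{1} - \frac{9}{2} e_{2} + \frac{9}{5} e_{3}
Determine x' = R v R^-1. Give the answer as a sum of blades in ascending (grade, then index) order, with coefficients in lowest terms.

~R = \frac{3}{2} e_{1} + 2 e_{2} + \frac{9}{2} e_{3}, and R ~R = -14, so R^-1 = ~R / (-14).
R v = -\frac{88}{5} - \frac{73}{12} e_{12} + \frac{21}{5} e_{13} + \frac{477}{20} e_{23}
Answer: \frac{431}{105} e_{1} + \frac{667}{70} e_{2} + \frac{333}{35} e_{3}
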